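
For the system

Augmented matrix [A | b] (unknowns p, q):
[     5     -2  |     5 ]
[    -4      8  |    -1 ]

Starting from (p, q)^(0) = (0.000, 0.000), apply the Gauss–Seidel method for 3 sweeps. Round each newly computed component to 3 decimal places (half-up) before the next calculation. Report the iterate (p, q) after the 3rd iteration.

(1.180, 0.465)

Iteration 1:
  p = (5 - (-2)·0.000) / (5) = 1.000
  q = (-1 - (-4)·1.000) / (8) = 0.375
Iteration 2:
  p = (5 - (-2)·0.375) / (5) = 1.150
  q = (-1 - (-4)·1.150) / (8) = 0.450
Iteration 3:
  p = (5 - (-2)·0.450) / (5) = 1.180
  q = (-1 - (-4)·1.180) / (8) = 0.465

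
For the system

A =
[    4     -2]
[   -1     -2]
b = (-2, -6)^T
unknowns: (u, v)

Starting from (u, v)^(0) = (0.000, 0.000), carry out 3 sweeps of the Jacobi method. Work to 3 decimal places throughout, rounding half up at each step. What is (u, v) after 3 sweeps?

(1.125, 2.500)

Iteration 1:
  u = (-2 - (-2)·0.000) / (4) = -0.500
  v = (-6 - (-1)·0.000) / (-2) = 3.000
Iteration 2:
  u = (-2 - (-2)·3.000) / (4) = 1.000
  v = (-6 - (-1)·-0.500) / (-2) = 3.250
Iteration 3:
  u = (-2 - (-2)·3.250) / (4) = 1.125
  v = (-6 - (-1)·1.000) / (-2) = 2.500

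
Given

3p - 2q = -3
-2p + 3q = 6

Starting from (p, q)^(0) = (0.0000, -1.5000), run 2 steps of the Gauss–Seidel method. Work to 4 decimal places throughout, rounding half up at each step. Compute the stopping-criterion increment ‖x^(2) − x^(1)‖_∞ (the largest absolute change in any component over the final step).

Iteration 1:
  p = (-3 - (-2)·-1.5000) / (3) = -2.0000
  q = (6 - (-2)·-2.0000) / (3) = 0.6667
Iteration 2:
  p = (-3 - (-2)·0.6667) / (3) = -0.5555
  q = (6 - (-2)·-0.5555) / (3) = 1.6297
Change: (1.4445, 0.9630) → max |·| = 1.4445

1.4445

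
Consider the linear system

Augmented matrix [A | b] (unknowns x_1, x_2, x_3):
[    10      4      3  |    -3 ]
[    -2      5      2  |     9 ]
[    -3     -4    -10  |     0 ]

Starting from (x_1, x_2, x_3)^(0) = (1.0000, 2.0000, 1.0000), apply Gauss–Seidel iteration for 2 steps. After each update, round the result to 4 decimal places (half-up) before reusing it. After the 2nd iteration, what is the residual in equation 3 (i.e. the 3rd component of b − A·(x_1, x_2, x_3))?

0.0000

Iteration 1:
  x_1 = (-3 - (4)·2.0000 - (3)·1.0000) / (10) = -1.4000
  x_2 = (9 - (-2)·-1.4000 - (2)·1.0000) / (5) = 0.8400
  x_3 = (0 - (-3)·-1.4000 - (-4)·0.8400) / (-10) = 0.0840
Iteration 2:
  x_1 = (-3 - (4)·0.8400 - (3)·0.0840) / (10) = -0.6612
  x_2 = (9 - (-2)·-0.6612 - (2)·0.0840) / (5) = 1.5019
  x_3 = (0 - (-3)·-0.6612 - (-4)·1.5019) / (-10) = -0.4024
Residual b − A·x = (-1.1884, 0.9729, 0.0000)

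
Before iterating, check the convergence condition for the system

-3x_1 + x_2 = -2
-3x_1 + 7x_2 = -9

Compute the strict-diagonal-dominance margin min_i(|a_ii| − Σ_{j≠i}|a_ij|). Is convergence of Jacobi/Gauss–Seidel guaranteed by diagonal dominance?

2

row 1: |-3| − (1) = 2
row 2: |7| − (3) = 4
minimum over rows = 2 → strictly diagonally dominant (convergence guaranteed)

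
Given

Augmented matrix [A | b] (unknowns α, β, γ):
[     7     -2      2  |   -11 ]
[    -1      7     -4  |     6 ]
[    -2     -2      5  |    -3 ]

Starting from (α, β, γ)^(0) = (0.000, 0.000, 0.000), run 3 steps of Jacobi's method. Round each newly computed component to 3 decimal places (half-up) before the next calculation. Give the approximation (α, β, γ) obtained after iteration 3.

Iteration 1:
  α = (-11 - (-2)·0.000 - (2)·0.000) / (7) = -1.571
  β = (6 - (-1)·0.000 - (-4)·0.000) / (7) = 0.857
  γ = (-3 - (-2)·0.000 - (-2)·0.000) / (5) = -0.600
Iteration 2:
  α = (-11 - (-2)·0.857 - (2)·-0.600) / (7) = -1.155
  β = (6 - (-1)·-1.571 - (-4)·-0.600) / (7) = 0.290
  γ = (-3 - (-2)·-1.571 - (-2)·0.857) / (5) = -0.886
Iteration 3:
  α = (-11 - (-2)·0.290 - (2)·-0.886) / (7) = -1.235
  β = (6 - (-1)·-1.155 - (-4)·-0.886) / (7) = 0.186
  γ = (-3 - (-2)·-1.155 - (-2)·0.290) / (5) = -0.946

(-1.235, 0.186, -0.946)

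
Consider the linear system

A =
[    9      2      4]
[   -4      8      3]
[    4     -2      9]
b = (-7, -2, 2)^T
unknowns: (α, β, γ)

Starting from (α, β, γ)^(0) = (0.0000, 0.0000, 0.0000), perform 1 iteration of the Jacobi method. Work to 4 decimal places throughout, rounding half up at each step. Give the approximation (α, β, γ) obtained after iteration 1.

Iteration 1:
  α = (-7 - (2)·0.0000 - (4)·0.0000) / (9) = -0.7778
  β = (-2 - (-4)·0.0000 - (3)·0.0000) / (8) = -0.2500
  γ = (2 - (4)·0.0000 - (-2)·0.0000) / (9) = 0.2222

(-0.7778, -0.2500, 0.2222)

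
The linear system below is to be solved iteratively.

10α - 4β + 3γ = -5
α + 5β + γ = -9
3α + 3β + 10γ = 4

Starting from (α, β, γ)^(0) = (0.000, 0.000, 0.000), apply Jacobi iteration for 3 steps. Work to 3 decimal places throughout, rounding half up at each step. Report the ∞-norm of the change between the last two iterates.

0.246

Iteration 1:
  α = (-5 - (-4)·0.000 - (3)·0.000) / (10) = -0.500
  β = (-9 - (1)·0.000 - (1)·0.000) / (5) = -1.800
  γ = (4 - (3)·0.000 - (3)·0.000) / (10) = 0.400
Iteration 2:
  α = (-5 - (-4)·-1.800 - (3)·0.400) / (10) = -1.340
  β = (-9 - (1)·-0.500 - (1)·0.400) / (5) = -1.780
  γ = (4 - (3)·-0.500 - (3)·-1.800) / (10) = 1.090
Iteration 3:
  α = (-5 - (-4)·-1.780 - (3)·1.090) / (10) = -1.539
  β = (-9 - (1)·-1.340 - (1)·1.090) / (5) = -1.750
  γ = (4 - (3)·-1.340 - (3)·-1.780) / (10) = 1.336
Change: (-0.199, 0.030, 0.246) → max |·| = 0.246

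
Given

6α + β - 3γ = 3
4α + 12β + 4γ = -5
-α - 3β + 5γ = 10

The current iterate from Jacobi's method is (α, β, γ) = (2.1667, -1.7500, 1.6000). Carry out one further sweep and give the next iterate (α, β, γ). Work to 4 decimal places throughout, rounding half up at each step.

One sweep:
  α = (3 - (1)·-1.7500 - (-3)·1.6000) / (6) = 1.5917
  β = (-5 - (4)·2.1667 - (4)·1.6000) / (12) = -1.6722
  γ = (10 - (-1)·2.1667 - (-3)·-1.7500) / (5) = 1.3833

(1.5917, -1.6722, 1.3833)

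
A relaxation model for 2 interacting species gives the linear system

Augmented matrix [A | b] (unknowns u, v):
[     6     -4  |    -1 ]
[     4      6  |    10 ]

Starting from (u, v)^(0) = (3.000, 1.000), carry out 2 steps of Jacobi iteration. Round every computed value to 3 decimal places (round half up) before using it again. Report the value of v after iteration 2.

Iteration 1:
  u = (-1 - (-4)·1.000) / (6) = 0.500
  v = (10 - (4)·3.000) / (6) = -0.333
Iteration 2:
  u = (-1 - (-4)·-0.333) / (6) = -0.389
  v = (10 - (4)·0.500) / (6) = 1.333

1.333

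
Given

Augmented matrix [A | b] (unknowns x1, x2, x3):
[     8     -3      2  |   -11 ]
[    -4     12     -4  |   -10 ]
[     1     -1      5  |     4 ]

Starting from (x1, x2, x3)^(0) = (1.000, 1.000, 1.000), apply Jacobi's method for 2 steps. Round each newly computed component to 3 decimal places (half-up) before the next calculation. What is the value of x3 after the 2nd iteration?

1.017

Iteration 1:
  x1 = (-11 - (-3)·1.000 - (2)·1.000) / (8) = -1.250
  x2 = (-10 - (-4)·1.000 - (-4)·1.000) / (12) = -0.167
  x3 = (4 - (1)·1.000 - (-1)·1.000) / (5) = 0.800
Iteration 2:
  x1 = (-11 - (-3)·-0.167 - (2)·0.800) / (8) = -1.638
  x2 = (-10 - (-4)·-1.250 - (-4)·0.800) / (12) = -0.983
  x3 = (4 - (1)·-1.250 - (-1)·-0.167) / (5) = 1.017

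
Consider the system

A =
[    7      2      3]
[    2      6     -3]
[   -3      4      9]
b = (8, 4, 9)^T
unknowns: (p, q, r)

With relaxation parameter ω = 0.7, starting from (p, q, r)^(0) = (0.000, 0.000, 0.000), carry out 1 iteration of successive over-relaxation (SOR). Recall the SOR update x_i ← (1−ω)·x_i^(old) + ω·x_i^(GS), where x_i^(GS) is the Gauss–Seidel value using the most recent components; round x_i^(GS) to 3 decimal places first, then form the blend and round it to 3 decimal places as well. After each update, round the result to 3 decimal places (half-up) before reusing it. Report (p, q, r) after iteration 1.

Iteration 1:
  p: GS value = (8 - (2)·0.000 - (3)·0.000) / (7) = 1.143;  p ← (1−ω)·0.000 + ω·1.143 = 0.800
  q: GS value = (4 - (2)·0.800 - (-3)·0.000) / (6) = 0.400;  q ← (1−ω)·0.000 + ω·0.400 = 0.280
  r: GS value = (9 - (-3)·0.800 - (4)·0.280) / (9) = 1.142;  r ← (1−ω)·0.000 + ω·1.142 = 0.799

(0.800, 0.280, 0.799)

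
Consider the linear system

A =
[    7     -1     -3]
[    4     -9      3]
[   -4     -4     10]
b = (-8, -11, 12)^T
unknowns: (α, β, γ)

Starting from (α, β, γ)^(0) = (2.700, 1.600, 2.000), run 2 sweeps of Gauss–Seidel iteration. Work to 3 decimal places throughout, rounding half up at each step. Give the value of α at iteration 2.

-0.052

Iteration 1:
  α = (-8 - (-1)·1.600 - (-3)·2.000) / (7) = -0.057
  β = (-11 - (4)·-0.057 - (3)·2.000) / (-9) = 1.864
  γ = (12 - (-4)·-0.057 - (-4)·1.864) / (10) = 1.923
Iteration 2:
  α = (-8 - (-1)·1.864 - (-3)·1.923) / (7) = -0.052
  β = (-11 - (4)·-0.052 - (3)·1.923) / (-9) = 1.840
  γ = (12 - (-4)·-0.052 - (-4)·1.840) / (10) = 1.915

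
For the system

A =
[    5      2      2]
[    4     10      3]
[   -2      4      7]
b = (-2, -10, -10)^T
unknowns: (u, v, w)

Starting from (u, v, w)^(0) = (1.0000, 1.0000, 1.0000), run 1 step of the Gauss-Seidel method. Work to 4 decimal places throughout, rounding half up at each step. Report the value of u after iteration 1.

-1.2000

Iteration 1:
  u = (-2 - (2)·1.0000 - (2)·1.0000) / (5) = -1.2000
  v = (-10 - (4)·-1.2000 - (3)·1.0000) / (10) = -0.8200
  w = (-10 - (-2)·-1.2000 - (4)·-0.8200) / (7) = -1.3029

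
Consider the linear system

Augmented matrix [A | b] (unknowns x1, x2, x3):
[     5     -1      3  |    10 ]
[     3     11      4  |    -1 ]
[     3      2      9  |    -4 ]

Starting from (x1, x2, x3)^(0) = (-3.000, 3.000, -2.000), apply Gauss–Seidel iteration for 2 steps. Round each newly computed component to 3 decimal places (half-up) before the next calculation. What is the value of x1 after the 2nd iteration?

Iteration 1:
  x1 = (10 - (-1)·3.000 - (3)·-2.000) / (5) = 3.800
  x2 = (-1 - (3)·3.800 - (4)·-2.000) / (11) = -0.400
  x3 = (-4 - (3)·3.800 - (2)·-0.400) / (9) = -1.622
Iteration 2:
  x1 = (10 - (-1)·-0.400 - (3)·-1.622) / (5) = 2.893
  x2 = (-1 - (3)·2.893 - (4)·-1.622) / (11) = -0.290
  x3 = (-4 - (3)·2.893 - (2)·-0.290) / (9) = -1.344

2.893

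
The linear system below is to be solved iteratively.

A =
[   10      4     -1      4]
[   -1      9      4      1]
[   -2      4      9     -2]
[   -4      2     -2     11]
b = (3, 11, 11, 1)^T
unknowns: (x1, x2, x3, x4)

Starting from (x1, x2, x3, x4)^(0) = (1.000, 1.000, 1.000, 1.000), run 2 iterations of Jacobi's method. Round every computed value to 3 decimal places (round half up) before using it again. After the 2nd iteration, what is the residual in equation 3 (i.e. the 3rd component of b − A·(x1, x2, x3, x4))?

Iteration 1:
  x1 = (3 - (4)·1.000 - (-1)·1.000 - (4)·1.000) / (10) = -0.400
  x2 = (11 - (-1)·1.000 - (4)·1.000 - (1)·1.000) / (9) = 0.778
  x3 = (11 - (-2)·1.000 - (4)·1.000 - (-2)·1.000) / (9) = 1.222
  x4 = (1 - (-4)·1.000 - (2)·1.000 - (-2)·1.000) / (11) = 0.455
Iteration 2:
  x1 = (3 - (4)·0.778 - (-1)·1.222 - (4)·0.455) / (10) = -0.071
  x2 = (11 - (-1)·-0.400 - (4)·1.222 - (1)·0.455) / (9) = 0.584
  x3 = (11 - (-2)·-0.400 - (4)·0.778 - (-2)·0.455) / (9) = 0.889
  x4 = (1 - (-4)·-0.400 - (2)·0.778 - (-2)·1.222) / (11) = 0.026
Residual b − A·x = (2.159, 2.091, 0.573, 1.040)

0.573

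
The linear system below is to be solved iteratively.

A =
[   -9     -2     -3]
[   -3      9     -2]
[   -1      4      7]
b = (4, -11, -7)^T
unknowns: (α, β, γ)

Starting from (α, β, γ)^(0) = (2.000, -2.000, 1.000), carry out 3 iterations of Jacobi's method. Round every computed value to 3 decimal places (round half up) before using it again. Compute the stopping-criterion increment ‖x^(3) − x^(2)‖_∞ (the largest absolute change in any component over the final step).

0.629

Iteration 1:
  α = (4 - (-2)·-2.000 - (-3)·1.000) / (-9) = -0.333
  β = (-11 - (-3)·2.000 - (-2)·1.000) / (9) = -0.333
  γ = (-7 - (-1)·2.000 - (4)·-2.000) / (7) = 0.429
Iteration 2:
  α = (4 - (-2)·-0.333 - (-3)·0.429) / (-9) = -0.513
  β = (-11 - (-3)·-0.333 - (-2)·0.429) / (9) = -1.238
  γ = (-7 - (-1)·-0.333 - (4)·-0.333) / (7) = -0.857
Iteration 3:
  α = (4 - (-2)·-1.238 - (-3)·-0.857) / (-9) = 0.116
  β = (-11 - (-3)·-0.513 - (-2)·-0.857) / (9) = -1.584
  γ = (-7 - (-1)·-0.513 - (4)·-1.238) / (7) = -0.366
Change: (0.629, -0.346, 0.491) → max |·| = 0.629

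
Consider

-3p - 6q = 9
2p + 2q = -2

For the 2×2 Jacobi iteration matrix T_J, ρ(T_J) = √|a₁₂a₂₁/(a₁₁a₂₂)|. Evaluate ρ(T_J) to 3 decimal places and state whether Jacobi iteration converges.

a₁₂a₂₁/(a₁₁a₂₂) = (-6)·(2) / ((-3)·(2)) = 2.000000
ρ = √|2.000000| = √2.000000 = 1.414
ρ > 1, so Jacobi diverges

1.414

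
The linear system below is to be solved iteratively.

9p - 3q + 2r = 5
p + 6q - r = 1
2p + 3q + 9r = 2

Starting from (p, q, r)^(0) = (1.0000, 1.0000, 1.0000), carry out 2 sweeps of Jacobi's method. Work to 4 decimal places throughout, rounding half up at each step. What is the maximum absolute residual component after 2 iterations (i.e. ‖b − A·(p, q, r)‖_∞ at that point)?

1.2038

Iteration 1:
  p = (5 - (-3)·1.0000 - (2)·1.0000) / (9) = 0.6667
  q = (1 - (1)·1.0000 - (-1)·1.0000) / (6) = 0.1667
  r = (2 - (2)·1.0000 - (3)·1.0000) / (9) = -0.3333
Iteration 2:
  p = (5 - (-3)·0.1667 - (2)·-0.3333) / (9) = 0.6852
  q = (1 - (1)·0.6667 - (-1)·-0.3333) / (6) = 0.0000
  r = (2 - (2)·0.6667 - (3)·0.1667) / (9) = 0.0185
Residual b − A·x = (-1.2038, 0.3333, 0.4631); ∞-norm = 1.2038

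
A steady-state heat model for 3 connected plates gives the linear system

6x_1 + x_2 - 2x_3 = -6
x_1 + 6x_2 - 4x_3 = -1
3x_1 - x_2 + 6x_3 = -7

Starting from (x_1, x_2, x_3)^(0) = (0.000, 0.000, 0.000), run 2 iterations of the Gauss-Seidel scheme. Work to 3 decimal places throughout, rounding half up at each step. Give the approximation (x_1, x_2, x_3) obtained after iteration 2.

(-1.222, -0.408, -0.624)

Iteration 1:
  x_1 = (-6 - (1)·0.000 - (-2)·0.000) / (6) = -1.000
  x_2 = (-1 - (1)·-1.000 - (-4)·0.000) / (6) = 0.000
  x_3 = (-7 - (3)·-1.000 - (-1)·0.000) / (6) = -0.667
Iteration 2:
  x_1 = (-6 - (1)·0.000 - (-2)·-0.667) / (6) = -1.222
  x_2 = (-1 - (1)·-1.222 - (-4)·-0.667) / (6) = -0.408
  x_3 = (-7 - (3)·-1.222 - (-1)·-0.408) / (6) = -0.624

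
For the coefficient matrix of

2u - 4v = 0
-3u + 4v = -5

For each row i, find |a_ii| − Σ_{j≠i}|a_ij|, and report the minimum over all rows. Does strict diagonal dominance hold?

row 1: |2| − (4) = -2
row 2: |4| − (3) = 1
minimum over rows = -2 → not strictly diagonally dominant

-2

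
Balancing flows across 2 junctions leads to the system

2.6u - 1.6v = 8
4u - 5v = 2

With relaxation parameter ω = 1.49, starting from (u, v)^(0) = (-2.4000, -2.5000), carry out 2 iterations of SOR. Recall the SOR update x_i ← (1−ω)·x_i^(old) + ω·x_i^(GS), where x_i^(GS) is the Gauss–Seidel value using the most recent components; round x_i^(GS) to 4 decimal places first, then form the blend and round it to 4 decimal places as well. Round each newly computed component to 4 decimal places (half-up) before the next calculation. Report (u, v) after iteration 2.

Iteration 1:
  u: GS value = (8 - (-1.6)·-2.5000) / (2.6) = 1.5385;  u ← (1−ω)·-2.4000 + ω·1.5385 = 3.4684
  v: GS value = (2 - (4)·3.4684) / (-5) = 2.3747;  v ← (1−ω)·-2.5000 + ω·2.3747 = 4.7633
Iteration 2:
  u: GS value = (8 - (-1.6)·4.7633) / (2.6) = 6.0082;  u ← (1−ω)·3.4684 + ω·6.0082 = 7.2527
  v: GS value = (2 - (4)·7.2527) / (-5) = 5.4022;  v ← (1−ω)·4.7633 + ω·5.4022 = 5.7153

(7.2527, 5.7153)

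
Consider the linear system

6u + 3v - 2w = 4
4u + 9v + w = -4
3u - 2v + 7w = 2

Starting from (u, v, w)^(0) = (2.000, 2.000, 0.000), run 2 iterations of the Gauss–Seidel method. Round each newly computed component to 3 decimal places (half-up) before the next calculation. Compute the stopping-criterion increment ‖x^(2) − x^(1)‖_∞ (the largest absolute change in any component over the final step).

1.262

Iteration 1:
  u = (4 - (3)·2.000 - (-2)·0.000) / (6) = -0.333
  v = (-4 - (4)·-0.333 - (1)·0.000) / (9) = -0.296
  w = (2 - (3)·-0.333 - (-2)·-0.296) / (7) = 0.344
Iteration 2:
  u = (4 - (3)·-0.296 - (-2)·0.344) / (6) = 0.929
  v = (-4 - (4)·0.929 - (1)·0.344) / (9) = -0.896
  w = (2 - (3)·0.929 - (-2)·-0.896) / (7) = -0.368
Change: (1.262, -0.600, -0.712) → max |·| = 1.262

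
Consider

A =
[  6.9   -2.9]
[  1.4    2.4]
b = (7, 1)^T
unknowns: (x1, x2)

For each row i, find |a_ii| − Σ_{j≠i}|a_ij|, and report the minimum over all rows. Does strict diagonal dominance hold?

row 1: |6.9| − (2.9) = 4
row 2: |2.4| − (1.4) = 1
minimum over rows = 1 → strictly diagonally dominant (convergence guaranteed)

1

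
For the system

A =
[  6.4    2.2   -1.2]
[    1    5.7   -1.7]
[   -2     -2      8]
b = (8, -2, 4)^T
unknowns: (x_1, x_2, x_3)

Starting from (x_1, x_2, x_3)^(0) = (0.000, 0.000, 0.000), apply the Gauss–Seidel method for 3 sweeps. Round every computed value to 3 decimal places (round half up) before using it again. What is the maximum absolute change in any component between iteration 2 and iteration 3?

0.040

Iteration 1:
  x_1 = (8 - (2.2)·0.000 - (-1.2)·0.000) / (6.4) = 1.250
  x_2 = (-2 - (1)·1.250 - (-1.7)·0.000) / (5.7) = -0.570
  x_3 = (4 - (-2)·1.250 - (-2)·-0.570) / (8) = 0.670
Iteration 2:
  x_1 = (8 - (2.2)·-0.570 - (-1.2)·0.670) / (6.4) = 1.572
  x_2 = (-2 - (1)·1.572 - (-1.7)·0.670) / (5.7) = -0.427
  x_3 = (4 - (-2)·1.572 - (-2)·-0.427) / (8) = 0.786
Iteration 3:
  x_1 = (8 - (2.2)·-0.427 - (-1.2)·0.786) / (6.4) = 1.544
  x_2 = (-2 - (1)·1.544 - (-1.7)·0.786) / (5.7) = -0.387
  x_3 = (4 - (-2)·1.544 - (-2)·-0.387) / (8) = 0.789
Change: (-0.028, 0.040, 0.003) → max |·| = 0.040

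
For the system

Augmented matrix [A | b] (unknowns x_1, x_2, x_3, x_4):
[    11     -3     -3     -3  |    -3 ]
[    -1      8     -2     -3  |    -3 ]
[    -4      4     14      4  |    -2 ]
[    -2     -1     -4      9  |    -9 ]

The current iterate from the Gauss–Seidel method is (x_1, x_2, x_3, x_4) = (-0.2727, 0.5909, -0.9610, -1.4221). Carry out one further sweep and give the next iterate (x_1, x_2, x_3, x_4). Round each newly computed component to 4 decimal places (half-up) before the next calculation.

One sweep:
  x_1 = (-3 - (-3)·0.5909 - (-3)·-0.9610 - (-3)·-1.4221) / (11) = -0.7615
  x_2 = (-3 - (-1)·-0.7615 - (-2)·-0.9610 - (-3)·-1.4221) / (8) = -1.2437
  x_3 = (-2 - (-4)·-0.7615 - (4)·-1.2437 - (4)·-1.4221) / (14) = 0.4012
  x_4 = (-9 - (-2)·-0.7615 - (-1)·-1.2437 - (-4)·0.4012) / (9) = -1.1291

(-0.7615, -1.2437, 0.4012, -1.1291)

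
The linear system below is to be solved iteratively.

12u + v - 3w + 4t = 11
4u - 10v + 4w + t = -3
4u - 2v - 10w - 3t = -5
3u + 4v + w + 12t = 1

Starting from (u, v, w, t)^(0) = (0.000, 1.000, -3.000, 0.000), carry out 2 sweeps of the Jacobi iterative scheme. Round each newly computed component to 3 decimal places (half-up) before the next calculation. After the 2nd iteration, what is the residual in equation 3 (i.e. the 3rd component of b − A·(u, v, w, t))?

Iteration 1:
  u = (11 - (1)·1.000 - (-3)·-3.000 - (4)·0.000) / (12) = 0.083
  v = (-3 - (4)·0.000 - (4)·-3.000 - (1)·0.000) / (-10) = -0.900
  w = (-5 - (4)·0.000 - (-2)·1.000 - (-3)·0.000) / (-10) = 0.300
  t = (1 - (3)·0.000 - (4)·1.000 - (1)·-3.000) / (12) = 0.000
Iteration 2:
  u = (11 - (1)·-0.900 - (-3)·0.300 - (4)·0.000) / (12) = 1.067
  v = (-3 - (4)·0.083 - (4)·0.300 - (1)·0.000) / (-10) = 0.453
  w = (-5 - (4)·0.083 - (-2)·-0.900 - (-3)·0.000) / (-10) = 0.713
  t = (1 - (3)·0.083 - (4)·-0.900 - (1)·0.300) / (12) = 0.338
Residual b − A·x = (-1.470, -5.928, -0.218, -8.782)

-0.218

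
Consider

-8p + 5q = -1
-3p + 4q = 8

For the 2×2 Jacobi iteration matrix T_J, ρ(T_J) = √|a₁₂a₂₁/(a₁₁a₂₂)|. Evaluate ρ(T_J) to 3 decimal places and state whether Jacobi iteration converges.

0.685

a₁₂a₂₁/(a₁₁a₂₂) = (5)·(-3) / ((-8)·(4)) = 0.468750
ρ = √|0.468750| = √0.468750 = 0.685
ρ < 1, so Jacobi converges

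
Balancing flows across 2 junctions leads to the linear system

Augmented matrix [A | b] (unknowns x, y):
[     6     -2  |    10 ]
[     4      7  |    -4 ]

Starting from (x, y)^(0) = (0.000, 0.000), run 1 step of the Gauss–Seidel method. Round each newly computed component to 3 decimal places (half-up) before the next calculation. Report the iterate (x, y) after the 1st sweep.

(1.667, -1.524)

Iteration 1:
  x = (10 - (-2)·0.000) / (6) = 1.667
  y = (-4 - (4)·1.667) / (7) = -1.524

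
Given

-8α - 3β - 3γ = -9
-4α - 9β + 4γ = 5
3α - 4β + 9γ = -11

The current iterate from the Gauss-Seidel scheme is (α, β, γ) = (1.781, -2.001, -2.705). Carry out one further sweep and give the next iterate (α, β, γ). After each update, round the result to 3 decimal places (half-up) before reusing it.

(2.890, -3.042, -3.538)

One sweep:
  α = (-9 - (-3)·-2.001 - (-3)·-2.705) / (-8) = 2.890
  β = (5 - (-4)·2.890 - (4)·-2.705) / (-9) = -3.042
  γ = (-11 - (3)·2.890 - (-4)·-3.042) / (9) = -3.538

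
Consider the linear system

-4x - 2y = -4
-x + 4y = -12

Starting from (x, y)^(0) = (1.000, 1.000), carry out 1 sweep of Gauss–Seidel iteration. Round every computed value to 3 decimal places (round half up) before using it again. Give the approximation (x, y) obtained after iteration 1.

(0.500, -2.875)

Iteration 1:
  x = (-4 - (-2)·1.000) / (-4) = 0.500
  y = (-12 - (-1)·0.500) / (4) = -2.875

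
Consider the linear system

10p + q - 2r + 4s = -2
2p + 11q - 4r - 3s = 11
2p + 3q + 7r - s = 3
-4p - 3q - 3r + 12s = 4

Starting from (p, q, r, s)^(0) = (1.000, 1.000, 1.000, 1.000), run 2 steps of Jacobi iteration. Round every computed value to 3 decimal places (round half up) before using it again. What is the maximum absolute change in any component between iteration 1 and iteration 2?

Iteration 1:
  p = (-2 - (1)·1.000 - (-2)·1.000 - (4)·1.000) / (10) = -0.500
  q = (11 - (2)·1.000 - (-4)·1.000 - (-3)·1.000) / (11) = 1.455
  r = (3 - (2)·1.000 - (3)·1.000 - (-1)·1.000) / (7) = -0.143
  s = (4 - (-4)·1.000 - (-3)·1.000 - (-3)·1.000) / (12) = 1.167
Iteration 2:
  p = (-2 - (1)·1.455 - (-2)·-0.143 - (4)·1.167) / (10) = -0.841
  q = (11 - (2)·-0.500 - (-4)·-0.143 - (-3)·1.167) / (11) = 1.357
  r = (3 - (2)·-0.500 - (3)·1.455 - (-1)·1.167) / (7) = 0.115
  s = (4 - (-4)·-0.500 - (-3)·1.455 - (-3)·-0.143) / (12) = 0.495
Change: (-0.341, -0.098, 0.258, -0.672) → max |·| = 0.672

0.672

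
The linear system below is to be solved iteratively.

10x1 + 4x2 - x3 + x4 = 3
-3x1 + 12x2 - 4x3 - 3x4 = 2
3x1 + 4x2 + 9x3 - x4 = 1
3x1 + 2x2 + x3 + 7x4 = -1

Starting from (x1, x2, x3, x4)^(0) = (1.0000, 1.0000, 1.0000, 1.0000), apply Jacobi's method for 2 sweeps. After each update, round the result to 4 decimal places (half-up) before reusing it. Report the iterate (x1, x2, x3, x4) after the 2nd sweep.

(-0.0556, -0.2935, -0.4111, -0.3063)

Iteration 1:
  x1 = (3 - (4)·1.0000 - (-1)·1.0000 - (1)·1.0000) / (10) = -0.1000
  x2 = (2 - (-3)·1.0000 - (-4)·1.0000 - (-3)·1.0000) / (12) = 1.0000
  x3 = (1 - (3)·1.0000 - (4)·1.0000 - (-1)·1.0000) / (9) = -0.5556
  x4 = (-1 - (3)·1.0000 - (2)·1.0000 - (1)·1.0000) / (7) = -1.0000
Iteration 2:
  x1 = (3 - (4)·1.0000 - (-1)·-0.5556 - (1)·-1.0000) / (10) = -0.0556
  x2 = (2 - (-3)·-0.1000 - (-4)·-0.5556 - (-3)·-1.0000) / (12) = -0.2935
  x3 = (1 - (3)·-0.1000 - (4)·1.0000 - (-1)·-1.0000) / (9) = -0.4111
  x4 = (-1 - (3)·-0.1000 - (2)·1.0000 - (1)·-0.5556) / (7) = -0.3063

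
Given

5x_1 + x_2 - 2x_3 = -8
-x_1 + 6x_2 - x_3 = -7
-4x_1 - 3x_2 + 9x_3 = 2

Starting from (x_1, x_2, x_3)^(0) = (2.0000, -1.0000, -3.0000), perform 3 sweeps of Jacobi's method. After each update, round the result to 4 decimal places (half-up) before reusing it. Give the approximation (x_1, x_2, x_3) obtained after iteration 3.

Iteration 1:
  x_1 = (-8 - (1)·-1.0000 - (-2)·-3.0000) / (5) = -2.6000
  x_2 = (-7 - (-1)·2.0000 - (-1)·-3.0000) / (6) = -1.3333
  x_3 = (2 - (-4)·2.0000 - (-3)·-1.0000) / (9) = 0.7778
Iteration 2:
  x_1 = (-8 - (1)·-1.3333 - (-2)·0.7778) / (5) = -1.0222
  x_2 = (-7 - (-1)·-2.6000 - (-1)·0.7778) / (6) = -1.4704
  x_3 = (2 - (-4)·-2.6000 - (-3)·-1.3333) / (9) = -1.3778
Iteration 3:
  x_1 = (-8 - (1)·-1.4704 - (-2)·-1.3778) / (5) = -1.8570
  x_2 = (-7 - (-1)·-1.0222 - (-1)·-1.3778) / (6) = -1.5667
  x_3 = (2 - (-4)·-1.0222 - (-3)·-1.4704) / (9) = -0.7222

(-1.8570, -1.5667, -0.7222)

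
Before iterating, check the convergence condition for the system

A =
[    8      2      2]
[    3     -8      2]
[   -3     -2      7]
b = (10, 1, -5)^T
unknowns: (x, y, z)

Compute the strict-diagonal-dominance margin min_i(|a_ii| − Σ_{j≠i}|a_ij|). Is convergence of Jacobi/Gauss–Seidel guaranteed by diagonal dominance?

2

row 1: |8| − (2+2) = 4
row 2: |-8| − (3+2) = 3
row 3: |7| − (3+2) = 2
minimum over rows = 2 → strictly diagonally dominant (convergence guaranteed)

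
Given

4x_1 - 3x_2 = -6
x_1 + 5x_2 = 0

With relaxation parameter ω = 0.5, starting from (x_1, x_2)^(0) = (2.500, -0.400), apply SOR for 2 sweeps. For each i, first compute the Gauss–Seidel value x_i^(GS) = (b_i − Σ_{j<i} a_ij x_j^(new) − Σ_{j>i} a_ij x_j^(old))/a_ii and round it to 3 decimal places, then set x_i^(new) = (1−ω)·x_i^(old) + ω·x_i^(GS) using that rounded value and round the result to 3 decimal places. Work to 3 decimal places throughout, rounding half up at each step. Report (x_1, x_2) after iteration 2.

Iteration 1:
  x_1: GS value = (-6 - (-3)·-0.400) / (4) = -1.800;  x_1 ← (1−ω)·2.500 + ω·-1.800 = 0.350
  x_2: GS value = (0 - (1)·0.350) / (5) = -0.070;  x_2 ← (1−ω)·-0.400 + ω·-0.070 = -0.235
Iteration 2:
  x_1: GS value = (-6 - (-3)·-0.235) / (4) = -1.676;  x_1 ← (1−ω)·0.350 + ω·-1.676 = -0.663
  x_2: GS value = (0 - (1)·-0.663) / (5) = 0.133;  x_2 ← (1−ω)·-0.235 + ω·0.133 = -0.051

(-0.663, -0.051)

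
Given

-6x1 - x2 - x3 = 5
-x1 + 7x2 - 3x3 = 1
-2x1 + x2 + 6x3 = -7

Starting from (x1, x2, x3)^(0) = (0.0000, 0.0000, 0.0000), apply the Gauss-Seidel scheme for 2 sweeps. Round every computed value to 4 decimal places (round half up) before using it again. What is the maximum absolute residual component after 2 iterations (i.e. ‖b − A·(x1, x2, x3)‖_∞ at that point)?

Iteration 1:
  x1 = (5 - (-1)·0.0000 - (-1)·0.0000) / (-6) = -0.8333
  x2 = (1 - (-1)·-0.8333 - (-3)·0.0000) / (7) = 0.0238
  x3 = (-7 - (-2)·-0.8333 - (1)·0.0238) / (6) = -1.4484
Iteration 2:
  x1 = (5 - (-1)·0.0238 - (-1)·-1.4484) / (-6) = -0.5959
  x2 = (1 - (-1)·-0.5959 - (-3)·-1.4484) / (7) = -0.5630
  x3 = (-7 - (-2)·-0.5959 - (1)·-0.5630) / (6) = -1.2715
Residual b − A·x = (-0.4099, 0.5306, 0.0002); ∞-norm = 0.5306

0.5306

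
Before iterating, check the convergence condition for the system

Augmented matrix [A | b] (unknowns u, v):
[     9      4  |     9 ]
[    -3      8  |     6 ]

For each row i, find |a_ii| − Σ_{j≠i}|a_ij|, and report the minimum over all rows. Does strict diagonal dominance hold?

row 1: |9| − (4) = 5
row 2: |8| − (3) = 5
minimum over rows = 5 → strictly diagonally dominant (convergence guaranteed)

5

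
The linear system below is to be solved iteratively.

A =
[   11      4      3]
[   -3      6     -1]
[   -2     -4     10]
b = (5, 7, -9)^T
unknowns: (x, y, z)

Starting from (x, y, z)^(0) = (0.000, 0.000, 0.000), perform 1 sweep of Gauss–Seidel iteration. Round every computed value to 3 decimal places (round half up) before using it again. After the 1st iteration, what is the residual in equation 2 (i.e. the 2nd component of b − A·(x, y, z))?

Iteration 1:
  x = (5 - (4)·0.000 - (3)·0.000) / (11) = 0.455
  y = (7 - (-3)·0.455 - (-1)·0.000) / (6) = 1.394
  z = (-9 - (-2)·0.455 - (-4)·1.394) / (10) = -0.251
Residual b − A·x = (-4.828, -0.250, -0.004)

-0.250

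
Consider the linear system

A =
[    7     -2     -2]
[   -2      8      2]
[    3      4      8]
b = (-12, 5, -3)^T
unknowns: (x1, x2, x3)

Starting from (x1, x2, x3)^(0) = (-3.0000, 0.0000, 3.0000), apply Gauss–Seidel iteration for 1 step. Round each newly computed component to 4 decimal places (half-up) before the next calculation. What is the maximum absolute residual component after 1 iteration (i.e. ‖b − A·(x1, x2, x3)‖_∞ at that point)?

Iteration 1:
  x1 = (-12 - (-2)·0.0000 - (-2)·3.0000) / (7) = -0.8571
  x2 = (5 - (-2)·-0.8571 - (2)·3.0000) / (8) = -0.3393
  x3 = (-3 - (3)·-0.8571 - (4)·-0.3393) / (8) = 0.1161
Residual b − A·x = (-6.4467, 5.7680, -0.0003); ∞-norm = 6.4467

6.4467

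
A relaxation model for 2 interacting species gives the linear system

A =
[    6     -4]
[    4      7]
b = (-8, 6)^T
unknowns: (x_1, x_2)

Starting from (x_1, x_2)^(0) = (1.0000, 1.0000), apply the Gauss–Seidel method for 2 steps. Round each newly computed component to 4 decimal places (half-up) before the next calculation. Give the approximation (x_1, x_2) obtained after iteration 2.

Iteration 1:
  x_1 = (-8 - (-4)·1.0000) / (6) = -0.6667
  x_2 = (6 - (4)·-0.6667) / (7) = 1.2381
Iteration 2:
  x_1 = (-8 - (-4)·1.2381) / (6) = -0.5079
  x_2 = (6 - (4)·-0.5079) / (7) = 1.1474

(-0.5079, 1.1474)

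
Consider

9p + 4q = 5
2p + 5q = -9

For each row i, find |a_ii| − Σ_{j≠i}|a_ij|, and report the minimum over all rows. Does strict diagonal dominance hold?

3

row 1: |9| − (4) = 5
row 2: |5| − (2) = 3
minimum over rows = 3 → strictly diagonally dominant (convergence guaranteed)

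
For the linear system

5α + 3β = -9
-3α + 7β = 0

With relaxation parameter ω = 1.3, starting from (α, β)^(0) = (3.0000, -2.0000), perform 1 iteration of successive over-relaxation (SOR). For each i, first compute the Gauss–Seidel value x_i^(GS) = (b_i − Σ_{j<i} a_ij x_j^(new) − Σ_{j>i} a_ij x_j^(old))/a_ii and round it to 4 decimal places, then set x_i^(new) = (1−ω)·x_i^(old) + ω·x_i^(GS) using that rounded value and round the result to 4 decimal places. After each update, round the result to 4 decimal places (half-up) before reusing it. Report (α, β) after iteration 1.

Iteration 1:
  α: GS value = (-9 - (3)·-2.0000) / (5) = -0.6000;  α ← (1−ω)·3.0000 + ω·-0.6000 = -1.6800
  β: GS value = (0 - (-3)·-1.6800) / (7) = -0.7200;  β ← (1−ω)·-2.0000 + ω·-0.7200 = -0.3360

(-1.6800, -0.3360)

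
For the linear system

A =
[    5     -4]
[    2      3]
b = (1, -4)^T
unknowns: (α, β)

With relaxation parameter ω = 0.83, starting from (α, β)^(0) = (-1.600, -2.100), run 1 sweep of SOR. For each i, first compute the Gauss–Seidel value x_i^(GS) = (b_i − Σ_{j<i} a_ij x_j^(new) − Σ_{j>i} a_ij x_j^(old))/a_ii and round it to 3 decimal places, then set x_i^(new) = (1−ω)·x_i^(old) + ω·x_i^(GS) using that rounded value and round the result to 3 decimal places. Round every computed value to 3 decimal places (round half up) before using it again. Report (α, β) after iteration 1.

Iteration 1:
  α: GS value = (1 - (-4)·-2.100) / (5) = -1.480;  α ← (1−ω)·-1.600 + ω·-1.480 = -1.500
  β: GS value = (-4 - (2)·-1.500) / (3) = -0.333;  β ← (1−ω)·-2.100 + ω·-0.333 = -0.633

(-1.500, -0.633)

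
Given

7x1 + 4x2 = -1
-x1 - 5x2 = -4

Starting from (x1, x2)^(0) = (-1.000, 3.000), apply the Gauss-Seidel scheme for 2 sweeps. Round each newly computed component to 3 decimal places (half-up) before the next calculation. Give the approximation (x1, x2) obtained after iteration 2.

(-0.812, 0.962)

Iteration 1:
  x1 = (-1 - (4)·3.000) / (7) = -1.857
  x2 = (-4 - (-1)·-1.857) / (-5) = 1.171
Iteration 2:
  x1 = (-1 - (4)·1.171) / (7) = -0.812
  x2 = (-4 - (-1)·-0.812) / (-5) = 0.962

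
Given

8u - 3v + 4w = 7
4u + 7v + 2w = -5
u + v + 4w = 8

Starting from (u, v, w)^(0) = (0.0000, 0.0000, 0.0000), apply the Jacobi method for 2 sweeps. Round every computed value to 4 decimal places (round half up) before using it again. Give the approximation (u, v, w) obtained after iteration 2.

(-0.3929, -1.7857, 1.9598)

Iteration 1:
  u = (7 - (-3)·0.0000 - (4)·0.0000) / (8) = 0.8750
  v = (-5 - (4)·0.0000 - (2)·0.0000) / (7) = -0.7143
  w = (8 - (1)·0.0000 - (1)·0.0000) / (4) = 2.0000
Iteration 2:
  u = (7 - (-3)·-0.7143 - (4)·2.0000) / (8) = -0.3929
  v = (-5 - (4)·0.8750 - (2)·2.0000) / (7) = -1.7857
  w = (8 - (1)·0.8750 - (1)·-0.7143) / (4) = 1.9598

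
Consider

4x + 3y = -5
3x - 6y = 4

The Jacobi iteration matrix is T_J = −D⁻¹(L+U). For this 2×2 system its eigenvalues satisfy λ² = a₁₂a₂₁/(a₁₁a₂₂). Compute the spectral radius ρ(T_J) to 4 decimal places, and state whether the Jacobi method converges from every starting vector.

a₁₂a₂₁/(a₁₁a₂₂) = (3)·(3) / ((4)·(-6)) = -0.375000
ρ = √|-0.375000| = √0.375000 = 0.6124
ρ < 1, so Jacobi converges

0.6124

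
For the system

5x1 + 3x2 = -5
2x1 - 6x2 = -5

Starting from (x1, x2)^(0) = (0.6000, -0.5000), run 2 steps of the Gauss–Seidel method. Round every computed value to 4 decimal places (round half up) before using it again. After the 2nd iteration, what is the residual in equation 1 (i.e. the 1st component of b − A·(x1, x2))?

0.6600

Iteration 1:
  x1 = (-5 - (3)·-0.5000) / (5) = -0.7000
  x2 = (-5 - (2)·-0.7000) / (-6) = 0.6000
Iteration 2:
  x1 = (-5 - (3)·0.6000) / (5) = -1.3600
  x2 = (-5 - (2)·-1.3600) / (-6) = 0.3800
Residual b − A·x = (0.6600, 0.0000)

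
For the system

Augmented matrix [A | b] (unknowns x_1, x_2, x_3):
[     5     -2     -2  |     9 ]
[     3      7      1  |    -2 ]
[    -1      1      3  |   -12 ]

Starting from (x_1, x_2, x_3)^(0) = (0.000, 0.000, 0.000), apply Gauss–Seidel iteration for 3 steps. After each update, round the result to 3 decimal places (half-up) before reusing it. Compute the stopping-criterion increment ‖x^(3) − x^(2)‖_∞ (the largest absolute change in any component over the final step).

0.096

Iteration 1:
  x_1 = (9 - (-2)·0.000 - (-2)·0.000) / (5) = 1.800
  x_2 = (-2 - (3)·1.800 - (1)·0.000) / (7) = -1.057
  x_3 = (-12 - (-1)·1.800 - (1)·-1.057) / (3) = -3.048
Iteration 2:
  x_1 = (9 - (-2)·-1.057 - (-2)·-3.048) / (5) = 0.158
  x_2 = (-2 - (3)·0.158 - (1)·-3.048) / (7) = 0.082
  x_3 = (-12 - (-1)·0.158 - (1)·0.082) / (3) = -3.975
Iteration 3:
  x_1 = (9 - (-2)·0.082 - (-2)·-3.975) / (5) = 0.243
  x_2 = (-2 - (3)·0.243 - (1)·-3.975) / (7) = 0.178
  x_3 = (-12 - (-1)·0.243 - (1)·0.178) / (3) = -3.978
Change: (0.085, 0.096, -0.003) → max |·| = 0.096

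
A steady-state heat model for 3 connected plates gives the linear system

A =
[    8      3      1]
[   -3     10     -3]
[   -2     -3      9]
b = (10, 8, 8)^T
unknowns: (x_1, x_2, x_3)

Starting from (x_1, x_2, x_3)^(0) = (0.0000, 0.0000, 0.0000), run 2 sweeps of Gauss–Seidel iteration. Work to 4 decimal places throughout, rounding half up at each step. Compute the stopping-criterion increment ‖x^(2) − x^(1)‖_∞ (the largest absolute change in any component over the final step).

0.6354

Iteration 1:
  x_1 = (10 - (3)·0.0000 - (1)·0.0000) / (8) = 1.2500
  x_2 = (8 - (-3)·1.2500 - (-3)·0.0000) / (10) = 1.1750
  x_3 = (8 - (-2)·1.2500 - (-3)·1.1750) / (9) = 1.5583
Iteration 2:
  x_1 = (10 - (3)·1.1750 - (1)·1.5583) / (8) = 0.6146
  x_2 = (8 - (-3)·0.6146 - (-3)·1.5583) / (10) = 1.4519
  x_3 = (8 - (-2)·0.6146 - (-3)·1.4519) / (9) = 1.5094
Change: (-0.6354, 0.2769, -0.0489) → max |·| = 0.6354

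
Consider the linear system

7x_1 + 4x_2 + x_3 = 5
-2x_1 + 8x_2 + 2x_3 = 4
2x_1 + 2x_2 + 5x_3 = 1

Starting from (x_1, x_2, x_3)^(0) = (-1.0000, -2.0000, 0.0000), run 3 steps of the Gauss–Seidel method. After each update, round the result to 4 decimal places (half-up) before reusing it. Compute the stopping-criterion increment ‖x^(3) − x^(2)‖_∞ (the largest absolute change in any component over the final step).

Iteration 1:
  x_1 = (5 - (4)·-2.0000 - (1)·0.0000) / (7) = 1.8571
  x_2 = (4 - (-2)·1.8571 - (2)·0.0000) / (8) = 0.9643
  x_3 = (1 - (2)·1.8571 - (2)·0.9643) / (5) = -0.9286
Iteration 2:
  x_1 = (5 - (4)·0.9643 - (1)·-0.9286) / (7) = 0.2959
  x_2 = (4 - (-2)·0.2959 - (2)·-0.9286) / (8) = 0.8061
  x_3 = (1 - (2)·0.2959 - (2)·0.8061) / (5) = -0.2408
Iteration 3:
  x_1 = (5 - (4)·0.8061 - (1)·-0.2408) / (7) = 0.2881
  x_2 = (4 - (-2)·0.2881 - (2)·-0.2408) / (8) = 0.6322
  x_3 = (1 - (2)·0.2881 - (2)·0.6322) / (5) = -0.1681
Change: (-0.0078, -0.1739, 0.0727) → max |·| = 0.1739

0.1739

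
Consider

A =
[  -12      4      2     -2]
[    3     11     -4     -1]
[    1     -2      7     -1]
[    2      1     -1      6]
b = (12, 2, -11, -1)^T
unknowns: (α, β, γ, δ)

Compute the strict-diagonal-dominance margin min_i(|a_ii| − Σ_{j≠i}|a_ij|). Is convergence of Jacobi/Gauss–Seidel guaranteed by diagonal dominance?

row 1: |-12| − (4+2+2) = 4
row 2: |11| − (3+4+1) = 3
row 3: |7| − (1+2+1) = 3
row 4: |6| − (2+1+1) = 2
minimum over rows = 2 → strictly diagonally dominant (convergence guaranteed)

2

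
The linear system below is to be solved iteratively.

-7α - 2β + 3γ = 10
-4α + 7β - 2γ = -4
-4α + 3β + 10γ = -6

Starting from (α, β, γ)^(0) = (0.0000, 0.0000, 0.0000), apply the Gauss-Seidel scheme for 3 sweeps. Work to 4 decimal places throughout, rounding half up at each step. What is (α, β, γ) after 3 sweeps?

(-1.2710, -1.4902, -0.6613)

Iteration 1:
  α = (10 - (-2)·0.0000 - (3)·0.0000) / (-7) = -1.4286
  β = (-4 - (-4)·-1.4286 - (-2)·0.0000) / (7) = -1.3878
  γ = (-6 - (-4)·-1.4286 - (3)·-1.3878) / (10) = -0.7551
Iteration 2:
  α = (10 - (-2)·-1.3878 - (3)·-0.7551) / (-7) = -1.3557
  β = (-4 - (-4)·-1.3557 - (-2)·-0.7551) / (7) = -1.5619
  γ = (-6 - (-4)·-1.3557 - (3)·-1.5619) / (10) = -0.6737
Iteration 3:
  α = (10 - (-2)·-1.5619 - (3)·-0.6737) / (-7) = -1.2710
  β = (-4 - (-4)·-1.2710 - (-2)·-0.6737) / (7) = -1.4902
  γ = (-6 - (-4)·-1.2710 - (3)·-1.4902) / (10) = -0.6613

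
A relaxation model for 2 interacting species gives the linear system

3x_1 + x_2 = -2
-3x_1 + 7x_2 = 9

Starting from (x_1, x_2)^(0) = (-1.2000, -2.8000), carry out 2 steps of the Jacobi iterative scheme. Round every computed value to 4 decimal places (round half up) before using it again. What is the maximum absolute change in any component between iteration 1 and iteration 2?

1.1905

Iteration 1:
  x_1 = (-2 - (1)·-2.8000) / (3) = 0.2667
  x_2 = (9 - (-3)·-1.2000) / (7) = 0.7714
Iteration 2:
  x_1 = (-2 - (1)·0.7714) / (3) = -0.9238
  x_2 = (9 - (-3)·0.2667) / (7) = 1.4000
Change: (-1.1905, 0.6286) → max |·| = 1.1905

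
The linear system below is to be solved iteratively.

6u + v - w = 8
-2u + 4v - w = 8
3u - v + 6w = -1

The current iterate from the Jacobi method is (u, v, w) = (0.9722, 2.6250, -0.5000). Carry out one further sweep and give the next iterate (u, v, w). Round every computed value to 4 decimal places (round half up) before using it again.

One sweep:
  u = (8 - (1)·2.6250 - (-1)·-0.5000) / (6) = 0.8125
  v = (8 - (-2)·0.9722 - (-1)·-0.5000) / (4) = 2.3611
  w = (-1 - (3)·0.9722 - (-1)·2.6250) / (6) = -0.2153

(0.8125, 2.3611, -0.2153)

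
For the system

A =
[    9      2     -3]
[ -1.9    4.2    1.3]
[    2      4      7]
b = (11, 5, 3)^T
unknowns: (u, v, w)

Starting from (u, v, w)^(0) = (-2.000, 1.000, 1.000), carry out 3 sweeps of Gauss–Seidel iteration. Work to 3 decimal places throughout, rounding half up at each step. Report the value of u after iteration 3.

0.595

Iteration 1:
  u = (11 - (2)·1.000 - (-3)·1.000) / (9) = 1.333
  v = (5 - (-1.9)·1.333 - (1.3)·1.000) / (4.2) = 1.484
  w = (3 - (2)·1.333 - (4)·1.484) / (7) = -0.800
Iteration 2:
  u = (11 - (2)·1.484 - (-3)·-0.800) / (9) = 0.626
  v = (5 - (-1.9)·0.626 - (1.3)·-0.800) / (4.2) = 1.721
  w = (3 - (2)·0.626 - (4)·1.721) / (7) = -0.734
Iteration 3:
  u = (11 - (2)·1.721 - (-3)·-0.734) / (9) = 0.595
  v = (5 - (-1.9)·0.595 - (1.3)·-0.734) / (4.2) = 1.687
  w = (3 - (2)·0.595 - (4)·1.687) / (7) = -0.705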